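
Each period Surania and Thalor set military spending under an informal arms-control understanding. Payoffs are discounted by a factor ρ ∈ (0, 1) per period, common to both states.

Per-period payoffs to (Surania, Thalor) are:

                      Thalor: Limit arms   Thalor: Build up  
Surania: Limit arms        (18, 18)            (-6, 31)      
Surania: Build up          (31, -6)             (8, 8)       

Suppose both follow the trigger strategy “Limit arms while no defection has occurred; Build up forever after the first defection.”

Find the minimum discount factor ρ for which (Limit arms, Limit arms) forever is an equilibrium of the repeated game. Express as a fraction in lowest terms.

13/23

Cooperation forever yields 18 each period: 18/(1−ρ).
Deviating yields 31 once, then 8 forever: 31 + 8ρ/(1−ρ).
No profitable deviation requires 18/(1−ρ) ≥ 31 + 8ρ/(1−ρ).
Multiplying by (1−ρ): 18 ≥ 31(1−ρ) + 8ρ = 31 − 23ρ.
So 23ρ ≥ 13, i.e. ρ ≥ 13/23.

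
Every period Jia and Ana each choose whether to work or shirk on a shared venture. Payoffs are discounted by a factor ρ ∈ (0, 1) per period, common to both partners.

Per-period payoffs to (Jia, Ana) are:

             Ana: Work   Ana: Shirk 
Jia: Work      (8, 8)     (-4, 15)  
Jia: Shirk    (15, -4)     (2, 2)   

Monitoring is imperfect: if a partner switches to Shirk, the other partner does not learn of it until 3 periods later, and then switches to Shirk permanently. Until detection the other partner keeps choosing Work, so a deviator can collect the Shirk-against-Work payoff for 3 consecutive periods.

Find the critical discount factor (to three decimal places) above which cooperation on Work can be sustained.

The best deviation is to choose Shirk for all 3 undetected periods, earning 15 each, then 2 forever once detected.
Deviation value: 15(1−ρ^3)/(1−ρ) + 2ρ^3/(1−ρ); cooperation value: 8/(1−ρ).
IC: 8 ≥ 15(1−ρ^3) + 2ρ^3 = 15 − 13ρ^3.
So ρ^3 ≥ 7/13, giving ρ ≥ (7/13)^(1/3) ≈ 0.814.

0.814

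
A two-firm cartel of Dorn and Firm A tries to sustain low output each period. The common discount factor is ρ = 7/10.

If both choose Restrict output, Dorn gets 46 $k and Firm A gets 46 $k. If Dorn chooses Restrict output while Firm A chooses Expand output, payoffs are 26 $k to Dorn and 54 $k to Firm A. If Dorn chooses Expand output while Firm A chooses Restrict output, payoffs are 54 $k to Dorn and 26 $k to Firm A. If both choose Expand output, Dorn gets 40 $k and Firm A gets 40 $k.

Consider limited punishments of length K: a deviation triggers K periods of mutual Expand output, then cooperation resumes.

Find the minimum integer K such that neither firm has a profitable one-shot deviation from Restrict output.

IC: ρ(1−ρ^K)/(1−ρ) ≥ (54−46)/(46−40) = 4/3.
With ρ = 7/10: need 1 − ρ^K ≥ 4/3·(1−7/10)/(7/10), i.e. ρ^K ≤ 0.4286.
Since (7/10)^2 = 0.4900 and (7/10)^3 = 0.3430, the smallest such K is 3.

3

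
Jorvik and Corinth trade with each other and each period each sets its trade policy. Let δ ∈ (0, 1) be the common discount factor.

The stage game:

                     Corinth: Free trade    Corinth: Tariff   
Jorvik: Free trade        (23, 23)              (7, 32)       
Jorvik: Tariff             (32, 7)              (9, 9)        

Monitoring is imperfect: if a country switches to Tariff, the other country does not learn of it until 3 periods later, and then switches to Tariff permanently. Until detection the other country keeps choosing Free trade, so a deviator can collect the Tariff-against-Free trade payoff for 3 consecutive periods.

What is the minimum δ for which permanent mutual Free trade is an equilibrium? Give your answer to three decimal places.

A deviator earns 32 for 3 periods, then 9 forever; cooperating earns 23 forever. Multiplying the IC by (1−δ):
23 ≥ 32(1−δ^3) + 9δ^3, so 23·δ^3 ≥ 9 and δ^3 ≥ 9/23.
δ ≥ (9/23)^(1/3) ≈ 0.731.

0.731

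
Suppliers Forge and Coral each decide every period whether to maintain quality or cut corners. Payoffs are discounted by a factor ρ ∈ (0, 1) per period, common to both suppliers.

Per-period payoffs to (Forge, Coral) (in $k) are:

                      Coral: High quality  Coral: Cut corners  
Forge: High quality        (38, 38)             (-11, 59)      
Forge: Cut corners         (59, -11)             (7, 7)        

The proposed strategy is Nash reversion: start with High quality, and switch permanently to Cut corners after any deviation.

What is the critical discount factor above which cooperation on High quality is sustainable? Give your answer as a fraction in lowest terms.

One-period gain from deviating is 59 − 38 = 21. The loss is 38 − 7 = 31 in every subsequent period, with present value 31·ρ/(1−ρ).
Deviation is unprofitable when 31·ρ/(1−ρ) ≥ 21, i.e. ρ/(1−ρ) ≥ 21/31.
Equivalently ρ ≥ 21/(21+31) = 21/52.

21/52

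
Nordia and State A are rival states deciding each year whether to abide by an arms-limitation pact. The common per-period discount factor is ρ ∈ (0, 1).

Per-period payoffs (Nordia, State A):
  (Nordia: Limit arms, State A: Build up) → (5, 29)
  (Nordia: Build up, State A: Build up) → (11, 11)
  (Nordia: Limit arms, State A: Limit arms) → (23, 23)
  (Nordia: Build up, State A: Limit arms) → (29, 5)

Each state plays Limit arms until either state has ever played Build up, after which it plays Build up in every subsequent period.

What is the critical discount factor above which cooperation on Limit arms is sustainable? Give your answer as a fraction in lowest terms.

1/3

Under grim trigger the critical discount factor is (T−C)/(T−P) with T = 29, C = 23, P = 11.
ρ* = (29−23)/(29−11) = 6/18 = 1/3.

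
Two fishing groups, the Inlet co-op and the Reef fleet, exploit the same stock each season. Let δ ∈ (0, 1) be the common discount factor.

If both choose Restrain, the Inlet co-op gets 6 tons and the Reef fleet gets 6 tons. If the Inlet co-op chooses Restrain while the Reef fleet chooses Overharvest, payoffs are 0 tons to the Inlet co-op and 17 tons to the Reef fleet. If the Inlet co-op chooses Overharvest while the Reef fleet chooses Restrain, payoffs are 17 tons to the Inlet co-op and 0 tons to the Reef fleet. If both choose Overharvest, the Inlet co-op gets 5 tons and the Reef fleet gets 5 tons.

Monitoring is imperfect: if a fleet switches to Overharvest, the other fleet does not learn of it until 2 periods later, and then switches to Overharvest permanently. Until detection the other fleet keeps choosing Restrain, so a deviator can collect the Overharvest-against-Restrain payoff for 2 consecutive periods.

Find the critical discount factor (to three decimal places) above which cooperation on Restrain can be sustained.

A deviator earns 17 for 2 periods, then 5 forever; cooperating earns 6 forever. Multiplying the IC by (1−δ):
6 ≥ 17(1−δ^2) + 5δ^2, so 12·δ^2 ≥ 11 and δ^2 ≥ 11/12.
δ ≥ (11/12)^(1/2) ≈ 0.957.

0.957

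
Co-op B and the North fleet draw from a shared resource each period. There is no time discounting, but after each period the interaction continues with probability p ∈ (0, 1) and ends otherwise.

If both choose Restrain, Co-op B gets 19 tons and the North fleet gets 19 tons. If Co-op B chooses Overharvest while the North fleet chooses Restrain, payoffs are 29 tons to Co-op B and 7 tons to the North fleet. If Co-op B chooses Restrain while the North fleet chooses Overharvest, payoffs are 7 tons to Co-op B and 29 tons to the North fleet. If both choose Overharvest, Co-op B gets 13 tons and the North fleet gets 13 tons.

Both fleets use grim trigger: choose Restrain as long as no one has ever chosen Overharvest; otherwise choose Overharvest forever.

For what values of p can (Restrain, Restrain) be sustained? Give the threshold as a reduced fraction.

5/8

Expected cooperation value is 19 + p·19 + p²·19 + … = 19/(1−p); deviation gives 29 + p·13/(1−p).
19 ≥ 29(1−p) + 13p ⇒ 16p ≥ 10 ⇒ p ≥ 10/16 = 5/8.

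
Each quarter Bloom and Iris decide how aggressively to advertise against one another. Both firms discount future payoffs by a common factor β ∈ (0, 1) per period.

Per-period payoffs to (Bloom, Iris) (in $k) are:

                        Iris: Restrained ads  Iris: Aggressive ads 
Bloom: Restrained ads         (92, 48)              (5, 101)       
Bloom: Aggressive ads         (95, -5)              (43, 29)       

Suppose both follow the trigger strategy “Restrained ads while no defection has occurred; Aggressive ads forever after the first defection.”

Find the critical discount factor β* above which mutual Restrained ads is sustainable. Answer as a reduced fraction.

53/72

Bloom: cooperation gives 92 each period; deviation gives 95 once then 43 forever.
  92/(1−β) ≥ 95 + 43β/(1−β) ⇒ β ≥ 3/52.
Iris: cooperation gives 48 each period; deviation gives 101 once then 29 forever.
  β ≥ 53/72.
Both must hold, so the binding constraint is Iris's: β ≥ 53/72.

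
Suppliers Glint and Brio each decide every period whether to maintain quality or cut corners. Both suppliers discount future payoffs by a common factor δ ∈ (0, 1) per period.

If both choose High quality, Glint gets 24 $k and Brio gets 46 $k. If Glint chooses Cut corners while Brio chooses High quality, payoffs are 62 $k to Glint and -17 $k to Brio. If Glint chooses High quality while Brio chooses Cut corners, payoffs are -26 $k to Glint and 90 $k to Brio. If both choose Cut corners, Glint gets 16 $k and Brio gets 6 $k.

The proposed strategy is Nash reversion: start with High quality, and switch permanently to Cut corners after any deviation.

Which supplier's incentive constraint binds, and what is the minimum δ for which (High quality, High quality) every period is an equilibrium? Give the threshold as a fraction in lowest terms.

Glint; δ ≥ 19/23

For Glint: deviation gain 62−24 = 38, per-period punishment loss 24−16 = 8. IC gives δ ≥ 38/46 = 19/23.
For Brio: gain 44, loss 40 per period, so δ ≥ 44/84 = 11/21.
The tighter constraint is Glint's, so cooperation needs δ ≥ 19/23.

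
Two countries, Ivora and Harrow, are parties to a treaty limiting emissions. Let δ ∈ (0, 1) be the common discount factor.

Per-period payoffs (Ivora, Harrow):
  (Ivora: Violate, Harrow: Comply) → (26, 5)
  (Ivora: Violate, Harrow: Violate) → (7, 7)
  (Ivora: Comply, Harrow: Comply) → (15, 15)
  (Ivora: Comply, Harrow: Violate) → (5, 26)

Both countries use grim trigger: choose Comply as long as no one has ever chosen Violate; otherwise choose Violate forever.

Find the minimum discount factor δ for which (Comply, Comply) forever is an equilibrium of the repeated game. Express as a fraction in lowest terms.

11/19

15/(1−δ) ≥ 26 + 7δ/(1−δ)
15 ≥ 26 − 19δ
δ ≥ 11/19.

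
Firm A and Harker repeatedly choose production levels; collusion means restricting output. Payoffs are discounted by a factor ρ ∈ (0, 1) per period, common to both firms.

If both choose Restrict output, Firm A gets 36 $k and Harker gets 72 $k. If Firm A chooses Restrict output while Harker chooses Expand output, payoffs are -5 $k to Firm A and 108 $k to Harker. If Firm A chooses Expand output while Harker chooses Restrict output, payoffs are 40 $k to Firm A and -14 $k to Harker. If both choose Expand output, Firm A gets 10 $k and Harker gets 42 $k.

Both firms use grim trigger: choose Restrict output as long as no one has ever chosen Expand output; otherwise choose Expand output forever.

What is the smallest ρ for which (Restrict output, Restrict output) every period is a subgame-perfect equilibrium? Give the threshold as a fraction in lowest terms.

For Firm A: deviation gain 40−36 = 4, per-period punishment loss 36−10 = 26. IC gives ρ ≥ 4/30 = 2/15.
For Harker: gain 36, loss 30 per period, so ρ ≥ 36/66 = 6/11.
The tighter constraint is Harker's, so cooperation needs ρ ≥ 6/11.

6/11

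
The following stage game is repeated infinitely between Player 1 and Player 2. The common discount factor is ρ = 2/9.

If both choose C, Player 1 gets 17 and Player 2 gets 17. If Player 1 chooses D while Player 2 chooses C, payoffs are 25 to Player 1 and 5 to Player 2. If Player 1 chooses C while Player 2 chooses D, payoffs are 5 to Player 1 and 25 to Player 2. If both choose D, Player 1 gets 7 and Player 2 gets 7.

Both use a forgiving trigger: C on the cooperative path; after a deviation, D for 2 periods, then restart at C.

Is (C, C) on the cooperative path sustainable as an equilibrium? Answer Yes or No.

Comparing payoff streams over the 3 periods until play realigns: cooperate → 17(1+ρ+…+ρ^2); deviate → 25 + 7(ρ+…+ρ^2).
Cooperation is sustained iff (17−7)(ρ+…+ρ^2) ≥ 25−17.
ρ+…+ρ^2 = 2/9·(1−(2/9)^2)/(1−2/9) = 0.2716, and (25−17)/(17−7) = 0.8000.
0.2716 < 0.8000, so cooperation is not sustainable.

No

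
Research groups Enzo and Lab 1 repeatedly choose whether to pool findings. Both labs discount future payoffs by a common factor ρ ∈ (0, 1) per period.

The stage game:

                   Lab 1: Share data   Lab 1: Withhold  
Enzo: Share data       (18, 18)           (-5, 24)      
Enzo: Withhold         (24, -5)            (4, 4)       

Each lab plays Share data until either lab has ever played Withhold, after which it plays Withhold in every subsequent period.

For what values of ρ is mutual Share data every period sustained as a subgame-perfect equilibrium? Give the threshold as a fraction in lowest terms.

3/10

One-period gain from deviating is 24 − 18 = 6. The loss is 18 − 4 = 14 in every subsequent period, with present value 14·ρ/(1−ρ).
Deviation is unprofitable when 14·ρ/(1−ρ) ≥ 6, i.e. ρ/(1−ρ) ≥ 3/7.
Equivalently ρ ≥ 6/(6+14) = 3/10.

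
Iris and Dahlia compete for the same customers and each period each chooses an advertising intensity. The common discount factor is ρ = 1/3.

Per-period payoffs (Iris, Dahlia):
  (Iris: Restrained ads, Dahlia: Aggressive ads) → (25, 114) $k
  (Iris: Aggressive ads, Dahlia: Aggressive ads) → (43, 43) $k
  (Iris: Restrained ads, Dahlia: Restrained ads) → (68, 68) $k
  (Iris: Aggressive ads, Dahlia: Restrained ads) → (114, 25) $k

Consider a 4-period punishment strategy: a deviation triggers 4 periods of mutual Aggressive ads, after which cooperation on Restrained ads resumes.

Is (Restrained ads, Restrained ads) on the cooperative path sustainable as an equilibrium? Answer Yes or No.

Comparing payoff streams over the 5 periods until play realigns: cooperate → 68(1+ρ+…+ρ^4); deviate → 114 + 43(ρ+…+ρ^4).
Cooperation is sustained iff (68−43)(ρ+…+ρ^4) ≥ 114−68.
ρ+…+ρ^4 = 1/3·(1−(1/3)^4)/(1−1/3) = 0.4938, and (114−68)/(68−43) = 1.8400.
0.4938 < 1.8400, so cooperation is not sustainable.

No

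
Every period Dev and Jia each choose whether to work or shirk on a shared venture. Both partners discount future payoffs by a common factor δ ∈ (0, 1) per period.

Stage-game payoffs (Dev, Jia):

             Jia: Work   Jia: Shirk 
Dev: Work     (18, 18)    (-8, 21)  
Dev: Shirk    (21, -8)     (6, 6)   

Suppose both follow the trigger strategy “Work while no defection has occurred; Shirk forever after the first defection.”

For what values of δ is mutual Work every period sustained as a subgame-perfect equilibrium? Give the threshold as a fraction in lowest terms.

Cooperation forever yields 18 each period: 18/(1−δ).
Deviating yields 21 once, then 6 forever: 21 + 6δ/(1−δ).
No profitable deviation requires 18/(1−δ) ≥ 21 + 6δ/(1−δ).
Multiplying by (1−δ): 18 ≥ 21(1−δ) + 6δ = 21 − 15δ.
So 15δ ≥ 3, i.e. δ ≥ 3/15 = 1/5.

1/5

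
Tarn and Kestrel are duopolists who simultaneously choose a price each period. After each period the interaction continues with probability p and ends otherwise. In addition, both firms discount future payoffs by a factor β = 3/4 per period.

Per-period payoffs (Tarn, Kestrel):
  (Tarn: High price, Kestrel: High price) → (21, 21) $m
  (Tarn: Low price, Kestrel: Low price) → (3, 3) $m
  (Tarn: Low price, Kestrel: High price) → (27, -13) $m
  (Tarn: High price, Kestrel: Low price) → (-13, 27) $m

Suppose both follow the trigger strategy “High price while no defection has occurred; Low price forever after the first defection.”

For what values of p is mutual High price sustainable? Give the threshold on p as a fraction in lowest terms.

1/3

With continuation probability p and discount β, the effective per-period discount factor is βp.
Grim-trigger IC: βp ≥ (27−21)/(27−3) = 1/4.
So p ≥ (1/4)/(3/4) = 1/3.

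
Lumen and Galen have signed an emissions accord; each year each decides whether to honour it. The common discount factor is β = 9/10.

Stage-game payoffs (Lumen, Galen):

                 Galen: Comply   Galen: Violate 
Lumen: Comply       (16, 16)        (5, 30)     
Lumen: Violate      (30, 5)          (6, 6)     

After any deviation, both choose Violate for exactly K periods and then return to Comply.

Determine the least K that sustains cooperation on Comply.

Need Σ_{k=1}^{K} β^k ≥ (30−16)/(16−6) = 1.4000 at β = 9/10.
At K = 1 the sum is 0.9000 < 1.4000; at K = 2 it is 1.7100 ≥ 1.4000.
So the minimum punishment length is K = 2.

2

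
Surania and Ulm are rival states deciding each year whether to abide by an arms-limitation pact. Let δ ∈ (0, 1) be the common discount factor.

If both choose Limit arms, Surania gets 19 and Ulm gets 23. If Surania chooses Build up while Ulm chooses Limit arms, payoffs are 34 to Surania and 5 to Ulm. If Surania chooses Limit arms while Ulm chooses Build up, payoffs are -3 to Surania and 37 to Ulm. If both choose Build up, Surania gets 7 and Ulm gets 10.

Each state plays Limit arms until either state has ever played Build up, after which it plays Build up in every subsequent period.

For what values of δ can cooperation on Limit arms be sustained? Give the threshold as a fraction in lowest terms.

5/9

Surania: cooperation gives 19 each period; deviation gives 34 once then 7 forever.
  19/(1−δ) ≥ 34 + 7δ/(1−δ) ⇒ δ ≥ 15/27 = 5/9.
Ulm: cooperation gives 23 each period; deviation gives 37 once then 10 forever.
  δ ≥ 14/27.
Both must hold, so the binding constraint is Surania's: δ ≥ 5/9.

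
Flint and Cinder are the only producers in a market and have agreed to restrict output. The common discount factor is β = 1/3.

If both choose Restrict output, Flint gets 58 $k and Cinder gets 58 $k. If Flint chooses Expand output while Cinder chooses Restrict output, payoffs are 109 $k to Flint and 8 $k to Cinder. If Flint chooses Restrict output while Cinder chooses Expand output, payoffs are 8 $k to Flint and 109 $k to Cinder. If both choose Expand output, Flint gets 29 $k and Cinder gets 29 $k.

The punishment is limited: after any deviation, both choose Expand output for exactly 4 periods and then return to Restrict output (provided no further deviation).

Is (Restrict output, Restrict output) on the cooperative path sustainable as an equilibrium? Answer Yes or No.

No

IC: β+…+β^4 ≥ (109−58)/(58−29) = 51/29.
At β = 1/3: partial sum = 0.4938 < 1.7586. Cooperation not sustainable.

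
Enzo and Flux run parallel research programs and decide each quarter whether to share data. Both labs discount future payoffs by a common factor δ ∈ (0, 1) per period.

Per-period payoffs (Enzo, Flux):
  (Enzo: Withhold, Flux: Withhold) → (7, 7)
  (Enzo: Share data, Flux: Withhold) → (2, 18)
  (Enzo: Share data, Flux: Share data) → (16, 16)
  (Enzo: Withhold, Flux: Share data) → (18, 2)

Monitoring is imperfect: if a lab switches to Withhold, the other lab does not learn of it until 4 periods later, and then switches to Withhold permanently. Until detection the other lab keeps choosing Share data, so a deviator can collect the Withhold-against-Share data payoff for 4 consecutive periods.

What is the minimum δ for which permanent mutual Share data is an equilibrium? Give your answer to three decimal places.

Deviating for the 4 undetected periods gains 18−16 = 2 per period over cooperation, then loses 16−7 = 9 per period forever once punishment starts.
Gain: 2(1 + δ + … + δ^3); loss: 9·δ^4/(1−δ).
No profitable deviation ⇔ 2(1−δ^4) ≤ 9·δ^4, i.e. δ^4 ≥ 2/(2+9) = 2/11.
Hence δ ≥ (2/11)^(1/4) ≈ 0.653.

0.653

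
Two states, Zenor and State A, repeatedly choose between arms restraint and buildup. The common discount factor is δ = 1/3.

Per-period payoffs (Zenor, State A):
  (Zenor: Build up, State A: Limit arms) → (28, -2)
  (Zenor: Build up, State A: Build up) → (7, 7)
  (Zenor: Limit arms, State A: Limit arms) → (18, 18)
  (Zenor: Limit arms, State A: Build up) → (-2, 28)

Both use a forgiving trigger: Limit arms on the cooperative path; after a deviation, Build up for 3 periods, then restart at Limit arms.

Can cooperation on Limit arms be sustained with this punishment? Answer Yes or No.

Comparing payoff streams over the 4 periods until play realigns: cooperate → 18(1+δ+…+δ^3); deviate → 28 + 7(δ+…+δ^3).
Cooperation is sustained iff (18−7)(δ+…+δ^3) ≥ 28−18.
δ+…+δ^3 = 1/3·(1−(1/3)^3)/(1−1/3) = 0.4815, and (28−18)/(18−7) = 0.9091.
0.4815 < 0.9091, so cooperation is not sustainable.

No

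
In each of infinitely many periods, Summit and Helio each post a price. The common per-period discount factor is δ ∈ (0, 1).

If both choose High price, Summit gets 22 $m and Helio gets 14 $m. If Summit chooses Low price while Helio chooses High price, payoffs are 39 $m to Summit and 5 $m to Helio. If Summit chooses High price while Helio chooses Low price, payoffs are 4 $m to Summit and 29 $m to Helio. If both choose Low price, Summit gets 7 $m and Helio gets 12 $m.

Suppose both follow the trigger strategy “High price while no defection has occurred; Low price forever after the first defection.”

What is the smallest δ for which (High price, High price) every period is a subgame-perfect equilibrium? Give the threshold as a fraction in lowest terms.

15/17

Summit: cooperation gives 22 each period; deviation gives 39 once then 7 forever.
  22/(1−δ) ≥ 39 + 7δ/(1−δ) ⇒ δ ≥ 17/32.
Helio: cooperation gives 14 each period; deviation gives 29 once then 12 forever.
  δ ≥ 15/17.
Both must hold, so the binding constraint is Helio's: δ ≥ 15/17.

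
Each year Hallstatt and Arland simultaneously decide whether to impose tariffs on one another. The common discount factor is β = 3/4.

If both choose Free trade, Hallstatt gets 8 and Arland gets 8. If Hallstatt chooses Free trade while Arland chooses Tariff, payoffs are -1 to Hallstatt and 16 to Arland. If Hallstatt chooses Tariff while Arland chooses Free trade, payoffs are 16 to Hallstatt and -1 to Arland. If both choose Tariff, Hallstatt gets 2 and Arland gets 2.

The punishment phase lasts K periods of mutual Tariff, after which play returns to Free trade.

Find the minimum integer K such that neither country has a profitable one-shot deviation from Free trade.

3

No profitable deviation requires (8−2)(β+…+β^K) ≥ 16−8, i.e. β+…+β^K ≥ 4/3 ≈ 1.3333.
With β = 3/4, the partial sums are K=1: 0.7500, K=2: 1.3125, K=3: 1.7344.
K = 3 is the first length at which the sum reaches 1.3333.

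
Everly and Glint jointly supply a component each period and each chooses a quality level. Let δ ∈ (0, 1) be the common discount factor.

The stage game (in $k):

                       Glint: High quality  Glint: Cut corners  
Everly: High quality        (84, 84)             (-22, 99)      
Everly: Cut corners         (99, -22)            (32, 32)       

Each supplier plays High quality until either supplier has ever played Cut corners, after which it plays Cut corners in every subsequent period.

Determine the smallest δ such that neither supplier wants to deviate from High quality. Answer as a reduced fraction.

15/67

Cooperation forever yields 84 each period: 84/(1−δ).
Deviating yields 99 once, then 32 forever: 99 + 32δ/(1−δ).
No profitable deviation requires 84/(1−δ) ≥ 99 + 32δ/(1−δ).
Multiplying by (1−δ): 84 ≥ 99(1−δ) + 32δ = 99 − 67δ.
So 67δ ≥ 15, i.e. δ ≥ 15/67.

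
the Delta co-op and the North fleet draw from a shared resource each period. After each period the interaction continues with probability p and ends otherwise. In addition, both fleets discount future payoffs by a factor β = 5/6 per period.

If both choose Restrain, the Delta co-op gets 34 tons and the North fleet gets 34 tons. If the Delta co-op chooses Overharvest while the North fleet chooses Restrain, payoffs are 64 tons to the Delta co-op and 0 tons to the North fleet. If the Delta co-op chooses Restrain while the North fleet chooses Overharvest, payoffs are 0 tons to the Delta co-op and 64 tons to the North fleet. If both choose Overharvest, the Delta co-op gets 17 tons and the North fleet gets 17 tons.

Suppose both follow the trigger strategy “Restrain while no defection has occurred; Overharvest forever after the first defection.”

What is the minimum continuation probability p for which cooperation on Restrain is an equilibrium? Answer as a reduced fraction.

With continuation probability p and discount β, the effective per-period discount factor is βp.
Grim-trigger IC: βp ≥ (64−34)/(64−17) = 30/47.
So p ≥ (30/47)/(5/6) = 36/47.

36/47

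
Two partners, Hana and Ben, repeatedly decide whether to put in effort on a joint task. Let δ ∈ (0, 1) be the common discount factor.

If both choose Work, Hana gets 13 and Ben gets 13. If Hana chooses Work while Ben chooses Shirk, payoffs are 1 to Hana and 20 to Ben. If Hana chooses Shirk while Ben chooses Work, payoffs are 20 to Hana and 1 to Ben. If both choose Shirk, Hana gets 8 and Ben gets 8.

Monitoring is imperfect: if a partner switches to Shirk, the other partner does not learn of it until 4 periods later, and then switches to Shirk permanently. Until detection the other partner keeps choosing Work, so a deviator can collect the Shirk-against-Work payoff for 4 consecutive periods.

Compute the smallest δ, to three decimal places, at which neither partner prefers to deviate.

A deviator earns 20 for 4 periods, then 8 forever; cooperating earns 13 forever. Multiplying the IC by (1−δ):
13 ≥ 20(1−δ^4) + 8δ^4, so 12·δ^4 ≥ 7 and δ^4 ≥ 7/12.
δ ≥ (7/12)^(1/4) ≈ 0.874.

0.874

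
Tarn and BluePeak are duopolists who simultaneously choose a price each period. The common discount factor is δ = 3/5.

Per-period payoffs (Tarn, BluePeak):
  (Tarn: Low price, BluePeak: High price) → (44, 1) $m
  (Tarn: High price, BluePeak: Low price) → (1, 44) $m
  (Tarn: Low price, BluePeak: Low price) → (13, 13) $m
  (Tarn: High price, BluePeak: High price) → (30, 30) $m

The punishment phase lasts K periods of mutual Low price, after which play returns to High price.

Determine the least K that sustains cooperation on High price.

2

IC: δ(1−δ^K)/(1−δ) ≥ (44−30)/(30−13) = 14/17.
With δ = 3/5: need 1 − δ^K ≥ 14/17·(1−3/5)/(3/5), i.e. δ^K ≤ 0.4510.
Since (3/5)^1 = 0.6000 and (3/5)^2 = 0.3600, the smallest such K is 2.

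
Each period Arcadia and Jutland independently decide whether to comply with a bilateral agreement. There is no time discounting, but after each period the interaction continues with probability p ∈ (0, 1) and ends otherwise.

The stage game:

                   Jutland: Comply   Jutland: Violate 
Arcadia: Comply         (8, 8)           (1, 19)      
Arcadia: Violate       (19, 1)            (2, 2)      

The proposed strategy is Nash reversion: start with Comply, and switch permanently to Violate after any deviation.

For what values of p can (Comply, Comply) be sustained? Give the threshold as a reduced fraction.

Expected cooperation value is 8 + p·8 + p²·8 + … = 8/(1−p); deviation gives 19 + p·2/(1−p).
8 ≥ 19(1−p) + 2p ⇒ 17p ≥ 11 ⇒ p ≥ 11/17.

11/17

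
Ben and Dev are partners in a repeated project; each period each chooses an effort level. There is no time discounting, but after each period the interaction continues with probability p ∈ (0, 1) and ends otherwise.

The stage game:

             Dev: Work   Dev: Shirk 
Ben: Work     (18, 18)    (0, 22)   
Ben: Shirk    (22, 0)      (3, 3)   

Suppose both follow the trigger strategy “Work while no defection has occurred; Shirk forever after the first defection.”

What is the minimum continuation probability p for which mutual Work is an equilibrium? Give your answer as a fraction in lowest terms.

4/19

Expected cooperation value is 18 + p·18 + p²·18 + … = 18/(1−p); deviation gives 22 + p·3/(1−p).
18 ≥ 22(1−p) + 3p ⇒ 19p ≥ 4 ⇒ p ≥ 4/19.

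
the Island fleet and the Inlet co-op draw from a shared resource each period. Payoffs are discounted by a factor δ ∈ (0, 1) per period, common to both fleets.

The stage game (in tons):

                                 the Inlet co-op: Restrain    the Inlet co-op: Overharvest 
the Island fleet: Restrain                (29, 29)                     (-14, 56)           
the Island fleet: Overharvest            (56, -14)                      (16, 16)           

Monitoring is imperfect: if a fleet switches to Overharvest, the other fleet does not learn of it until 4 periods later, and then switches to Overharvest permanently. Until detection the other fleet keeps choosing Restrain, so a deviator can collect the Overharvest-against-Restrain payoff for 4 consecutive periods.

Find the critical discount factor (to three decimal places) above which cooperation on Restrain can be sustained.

The best deviation is to choose Overharvest for all 4 undetected periods, earning 56 each, then 16 forever once detected.
Deviation value: 56(1−δ^4)/(1−δ) + 16δ^4/(1−δ); cooperation value: 29/(1−δ).
IC: 29 ≥ 56(1−δ^4) + 16δ^4 = 56 − 40δ^4.
So δ^4 ≥ 27/40, giving δ ≥ (27/40)^(1/4) ≈ 0.906.

0.906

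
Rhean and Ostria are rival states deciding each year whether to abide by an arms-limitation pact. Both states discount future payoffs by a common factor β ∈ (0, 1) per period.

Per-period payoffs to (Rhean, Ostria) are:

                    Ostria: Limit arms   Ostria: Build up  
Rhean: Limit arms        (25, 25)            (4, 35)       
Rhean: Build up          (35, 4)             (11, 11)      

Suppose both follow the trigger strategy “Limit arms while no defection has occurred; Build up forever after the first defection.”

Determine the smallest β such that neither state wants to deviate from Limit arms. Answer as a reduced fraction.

Cooperation forever yields 25 each period: 25/(1−β).
Deviating yields 35 once, then 11 forever: 35 + 11β/(1−β).
No profitable deviation requires 25/(1−β) ≥ 35 + 11β/(1−β).
Multiplying by (1−β): 25 ≥ 35(1−β) + 11β = 35 − 24β.
So 24β ≥ 10, i.e. β ≥ 10/24 = 5/12.

5/12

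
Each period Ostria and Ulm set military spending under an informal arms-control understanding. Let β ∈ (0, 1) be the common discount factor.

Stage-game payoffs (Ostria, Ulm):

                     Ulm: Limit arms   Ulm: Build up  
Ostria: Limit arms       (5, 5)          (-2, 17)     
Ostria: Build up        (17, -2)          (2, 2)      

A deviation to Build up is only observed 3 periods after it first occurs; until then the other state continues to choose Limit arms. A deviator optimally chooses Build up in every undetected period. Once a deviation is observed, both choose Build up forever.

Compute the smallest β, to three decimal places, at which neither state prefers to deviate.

0.928

Deviating for the 3 undetected periods gains 17−5 = 12 per period over cooperation, then loses 5−2 = 3 per period forever once punishment starts.
Gain: 12(1 + β + … + β^2); loss: 3·β^3/(1−β).
No profitable deviation ⇔ 12(1−β^3) ≤ 3·β^3, i.e. β^3 ≥ 12/(12+3) = 4/5.
Hence β ≥ (4/5)^(1/3) ≈ 0.928.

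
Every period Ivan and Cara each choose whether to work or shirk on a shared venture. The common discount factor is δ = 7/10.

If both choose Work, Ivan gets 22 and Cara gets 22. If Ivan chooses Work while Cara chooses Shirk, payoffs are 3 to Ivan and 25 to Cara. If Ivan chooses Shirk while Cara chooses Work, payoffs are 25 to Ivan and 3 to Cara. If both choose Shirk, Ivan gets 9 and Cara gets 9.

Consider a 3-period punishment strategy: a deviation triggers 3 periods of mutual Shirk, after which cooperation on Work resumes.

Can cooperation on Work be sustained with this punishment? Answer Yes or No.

Comparing payoff streams over the 4 periods until play realigns: cooperate → 22(1+δ+…+δ^3); deviate → 25 + 9(δ+…+δ^3).
Cooperation is sustained iff (22−9)(δ+…+δ^3) ≥ 25−22.
δ+…+δ^3 = 7/10·(1−(7/10)^3)/(1−7/10) = 1.5330, and (25−22)/(22−9) = 0.2308.
1.5330 ≥ 0.2308, so cooperation is sustainable.

Yes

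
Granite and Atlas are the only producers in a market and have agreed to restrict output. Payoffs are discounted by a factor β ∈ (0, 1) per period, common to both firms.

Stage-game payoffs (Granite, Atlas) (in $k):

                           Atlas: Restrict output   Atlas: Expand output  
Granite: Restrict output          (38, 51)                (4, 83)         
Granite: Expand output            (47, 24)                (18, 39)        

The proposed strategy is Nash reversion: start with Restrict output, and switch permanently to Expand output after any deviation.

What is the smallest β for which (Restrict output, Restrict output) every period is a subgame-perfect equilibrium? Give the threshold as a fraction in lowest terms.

Granite's threshold: (47−38)/(47−18) = 9/29.
Atlas's threshold: (83−51)/(83−39) = 8/11.
9/29 < 8/11, so Atlas binds and β* = 8/11.

8/11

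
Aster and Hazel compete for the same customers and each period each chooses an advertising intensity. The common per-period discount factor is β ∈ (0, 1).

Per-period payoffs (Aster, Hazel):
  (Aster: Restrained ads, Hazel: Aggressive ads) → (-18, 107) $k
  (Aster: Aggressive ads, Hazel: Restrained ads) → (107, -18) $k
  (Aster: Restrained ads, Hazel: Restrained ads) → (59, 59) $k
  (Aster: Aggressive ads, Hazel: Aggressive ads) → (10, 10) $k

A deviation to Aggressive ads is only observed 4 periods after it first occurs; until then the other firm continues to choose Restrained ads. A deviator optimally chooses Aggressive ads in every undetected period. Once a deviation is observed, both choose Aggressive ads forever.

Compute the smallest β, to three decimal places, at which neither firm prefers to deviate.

0.839

Deviating for the 4 undetected periods gains 107−59 = 48 per period over cooperation, then loses 59−10 = 49 per period forever once punishment starts.
Gain: 48(1 + β + … + β^3); loss: 49·β^4/(1−β).
No profitable deviation ⇔ 48(1−β^4) ≤ 49·β^4, i.e. β^4 ≥ 48/(48+49) = 48/97.
Hence β ≥ (48/97)^(1/4) ≈ 0.839.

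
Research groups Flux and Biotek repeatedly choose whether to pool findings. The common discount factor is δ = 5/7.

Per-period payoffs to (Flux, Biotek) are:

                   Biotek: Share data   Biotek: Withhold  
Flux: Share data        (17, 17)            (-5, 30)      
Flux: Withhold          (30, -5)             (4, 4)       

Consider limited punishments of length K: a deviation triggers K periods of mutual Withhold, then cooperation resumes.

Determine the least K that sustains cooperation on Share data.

IC: δ(1−δ^K)/(1−δ) ≥ (30−17)/(17−4) = 1.
With δ = 5/7: need 1 − δ^K ≥ 1·(1−5/7)/(5/7), i.e. δ^K ≤ 0.6000.
Since (5/7)^1 = 0.7143 and (5/7)^2 = 0.5102, the smallest such K is 2.

2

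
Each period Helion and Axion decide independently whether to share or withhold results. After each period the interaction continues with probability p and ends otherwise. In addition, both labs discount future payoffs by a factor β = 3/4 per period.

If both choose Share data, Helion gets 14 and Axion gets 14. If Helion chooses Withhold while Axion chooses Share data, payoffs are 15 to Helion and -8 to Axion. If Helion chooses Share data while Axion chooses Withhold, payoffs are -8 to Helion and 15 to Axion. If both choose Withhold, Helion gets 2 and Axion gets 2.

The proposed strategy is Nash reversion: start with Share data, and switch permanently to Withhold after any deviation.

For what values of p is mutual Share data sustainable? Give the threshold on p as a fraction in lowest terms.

4/39

Expected continuation weight on next period's payoff is β·p = 3/4·p, which plays the role of the discount factor.
Cooperation requires 3/4·p ≥ (15−14)/(15−2) = 1/13, hence p ≥ 4/39.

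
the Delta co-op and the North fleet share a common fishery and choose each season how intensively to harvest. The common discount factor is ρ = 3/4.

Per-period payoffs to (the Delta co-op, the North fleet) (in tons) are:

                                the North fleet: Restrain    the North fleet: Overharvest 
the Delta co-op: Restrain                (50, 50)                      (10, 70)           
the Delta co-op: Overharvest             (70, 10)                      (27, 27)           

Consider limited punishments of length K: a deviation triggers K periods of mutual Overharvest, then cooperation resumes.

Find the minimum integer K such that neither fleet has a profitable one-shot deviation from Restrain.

Need Σ_{k=1}^{K} ρ^k ≥ (70−50)/(50−27) = 0.8696 at ρ = 3/4.
At K = 1 the sum is 0.7500 < 0.8696; at K = 2 it is 1.3125 ≥ 0.8696.
So the minimum punishment length is K = 2.

2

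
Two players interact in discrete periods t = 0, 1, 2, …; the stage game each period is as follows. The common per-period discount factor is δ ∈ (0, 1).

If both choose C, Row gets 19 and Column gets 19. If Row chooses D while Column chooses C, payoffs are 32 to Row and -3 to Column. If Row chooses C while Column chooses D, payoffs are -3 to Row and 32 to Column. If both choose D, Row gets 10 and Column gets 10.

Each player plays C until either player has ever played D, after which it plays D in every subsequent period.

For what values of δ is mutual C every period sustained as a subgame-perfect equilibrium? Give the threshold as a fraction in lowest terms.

19/(1−δ) ≥ 32 + 10δ/(1−δ)
19 ≥ 32 − 22δ
δ ≥ 13/22.

13/22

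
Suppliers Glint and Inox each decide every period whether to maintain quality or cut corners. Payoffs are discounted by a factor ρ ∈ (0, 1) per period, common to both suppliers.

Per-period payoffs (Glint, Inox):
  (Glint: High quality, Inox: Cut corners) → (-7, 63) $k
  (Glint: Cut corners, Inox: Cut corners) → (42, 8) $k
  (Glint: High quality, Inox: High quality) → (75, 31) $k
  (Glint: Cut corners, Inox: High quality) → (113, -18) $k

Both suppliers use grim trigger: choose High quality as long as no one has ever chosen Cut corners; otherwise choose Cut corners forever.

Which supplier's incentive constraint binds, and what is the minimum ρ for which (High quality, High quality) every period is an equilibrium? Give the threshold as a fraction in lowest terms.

Inox; ρ ≥ 32/55

Glint: cooperation gives 75 each period; deviation gives 113 once then 42 forever.
  75/(1−ρ) ≥ 113 + 42ρ/(1−ρ) ⇒ ρ ≥ 38/71.
Inox: cooperation gives 31 each period; deviation gives 63 once then 8 forever.
  ρ ≥ 32/55.
Both must hold, so the binding constraint is Inox's: ρ ≥ 32/55.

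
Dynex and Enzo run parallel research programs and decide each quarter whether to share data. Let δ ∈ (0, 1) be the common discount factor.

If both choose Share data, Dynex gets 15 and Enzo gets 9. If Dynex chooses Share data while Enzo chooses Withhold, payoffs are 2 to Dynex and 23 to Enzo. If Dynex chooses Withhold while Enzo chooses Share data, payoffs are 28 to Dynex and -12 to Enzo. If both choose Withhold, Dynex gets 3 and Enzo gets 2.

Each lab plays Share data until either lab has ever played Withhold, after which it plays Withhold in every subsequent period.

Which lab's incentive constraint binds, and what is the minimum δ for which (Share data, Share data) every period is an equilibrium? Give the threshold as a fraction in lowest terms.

For Dynex: deviation gain 28−15 = 13, per-period punishment loss 15−3 = 12. IC gives δ ≥ 13/25.
For Enzo: gain 14, loss 7 per period, so δ ≥ 14/21 = 2/3.
The tighter constraint is Enzo's, so cooperation needs δ ≥ 2/3.

Enzo; δ ≥ 2/3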